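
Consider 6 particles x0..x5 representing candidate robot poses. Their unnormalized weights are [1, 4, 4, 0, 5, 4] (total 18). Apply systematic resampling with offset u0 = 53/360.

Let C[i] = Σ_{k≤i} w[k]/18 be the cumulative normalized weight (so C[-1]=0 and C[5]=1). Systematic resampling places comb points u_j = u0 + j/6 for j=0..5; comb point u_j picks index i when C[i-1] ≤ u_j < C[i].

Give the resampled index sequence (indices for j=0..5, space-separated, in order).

C = [1/18, 5/18, 1/2, 1/2, 7/9, 1]
j=0: u_0=53/360 ∈ [1/18, 5/18) → index 1
j=1: u_1=113/360 ∈ [5/18, 1/2) → index 2
j=2: u_2=173/360 ∈ [5/18, 1/2) → index 2
j=3: u_3=233/360 ∈ [1/2, 7/9) → index 4
j=4: u_4=293/360 ∈ [7/9, 1) → index 5
j=5: u_5=353/360 ∈ [7/9, 1) → index 5

1 2 2 4 5 5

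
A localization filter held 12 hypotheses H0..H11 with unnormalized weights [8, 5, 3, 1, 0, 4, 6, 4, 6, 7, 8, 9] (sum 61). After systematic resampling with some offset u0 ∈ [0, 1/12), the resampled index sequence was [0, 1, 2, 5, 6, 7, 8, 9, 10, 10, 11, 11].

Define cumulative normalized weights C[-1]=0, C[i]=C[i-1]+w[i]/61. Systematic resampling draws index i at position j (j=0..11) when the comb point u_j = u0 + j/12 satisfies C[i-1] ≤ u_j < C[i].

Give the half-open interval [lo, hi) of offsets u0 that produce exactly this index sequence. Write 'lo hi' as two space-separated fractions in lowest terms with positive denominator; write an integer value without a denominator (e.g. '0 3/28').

C = [8/61, 13/61, 16/61, 17/61, 17/61, 21/61, 27/61, 31/61, 37/61, 44/61, 52/61, 1]
j=0 picked index 0: u0 ∈ [0, 8/61)
j=1 picked index 1: u0 ∈ [35/732, 95/732)
j=2 picked index 2: u0 ∈ [17/366, 35/366)
j=3 picked index 5: u0 ∈ [7/244, 23/244)
j=4 picked index 6: u0 ∈ [2/183, 20/183)
j=5 picked index 7: u0 ∈ [19/732, 67/732)
j=6 picked index 8: u0 ∈ [1/122, 13/122)
j=7 picked index 9: u0 ∈ [17/732, 101/732)
j=8 picked index 10: u0 ∈ [10/183, 34/183)
j=9 picked index 10: u0 ∈ [-7/244, 25/244)
j=10 picked index 11: u0 ∈ [7/366, 1/6)
j=11 picked index 11: u0 ∈ [-47/732, 1/12)
intersection: [10/183, 1/12)

10/183 1/12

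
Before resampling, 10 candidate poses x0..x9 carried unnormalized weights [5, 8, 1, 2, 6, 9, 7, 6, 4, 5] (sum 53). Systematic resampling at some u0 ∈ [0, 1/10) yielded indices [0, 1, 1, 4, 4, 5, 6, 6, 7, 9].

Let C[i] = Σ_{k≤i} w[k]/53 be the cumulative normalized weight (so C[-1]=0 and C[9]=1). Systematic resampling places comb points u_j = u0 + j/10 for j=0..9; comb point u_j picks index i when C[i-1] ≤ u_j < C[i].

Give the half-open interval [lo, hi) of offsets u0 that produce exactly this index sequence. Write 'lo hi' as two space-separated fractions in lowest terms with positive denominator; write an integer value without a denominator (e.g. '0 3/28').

C = [5/53, 13/53, 14/53, 16/53, 22/53, 31/53, 38/53, 44/53, 48/53, 1]
j=0 picked index 0: u0 ∈ [0, 5/53)
j=1 picked index 1: u0 ∈ [-3/530, 77/530)
j=2 picked index 1: u0 ∈ [-28/265, 12/265)
j=3 picked index 4: u0 ∈ [1/530, 61/530)
j=4 picked index 4: u0 ∈ [-26/265, 4/265)
j=5 picked index 5: u0 ∈ [-9/106, 9/106)
j=6 picked index 6: u0 ∈ [-4/265, 31/265)
j=7 picked index 6: u0 ∈ [-61/530, 9/530)
j=8 picked index 7: u0 ∈ [-22/265, 8/265)
j=9 picked index 9: u0 ∈ [3/530, 1/10)
intersection: [3/530, 4/265)

3/530 4/265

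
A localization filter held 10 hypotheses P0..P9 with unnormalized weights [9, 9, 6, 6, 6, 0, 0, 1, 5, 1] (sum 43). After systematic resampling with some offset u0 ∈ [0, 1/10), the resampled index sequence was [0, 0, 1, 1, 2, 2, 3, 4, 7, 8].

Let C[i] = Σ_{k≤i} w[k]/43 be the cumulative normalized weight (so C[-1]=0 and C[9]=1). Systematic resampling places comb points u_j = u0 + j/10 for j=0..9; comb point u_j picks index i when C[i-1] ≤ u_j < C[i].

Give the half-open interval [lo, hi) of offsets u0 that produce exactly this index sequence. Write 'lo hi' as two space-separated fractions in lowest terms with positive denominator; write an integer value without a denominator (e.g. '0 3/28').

C = [9/43, 18/43, 24/43, 30/43, 36/43, 36/43, 36/43, 37/43, 42/43, 1]
j=0 picked index 0: u0 ∈ [0, 9/43)
j=1 picked index 0: u0 ∈ [-1/10, 47/430)
j=2 picked index 1: u0 ∈ [2/215, 47/215)
j=3 picked index 1: u0 ∈ [-39/430, 51/430)
j=4 picked index 2: u0 ∈ [4/215, 34/215)
j=5 picked index 2: u0 ∈ [-7/86, 5/86)
j=6 picked index 3: u0 ∈ [-9/215, 21/215)
j=7 picked index 4: u0 ∈ [-1/430, 59/430)
j=8 picked index 7: u0 ∈ [8/215, 13/215)
j=9 picked index 8: u0 ∈ [-17/430, 33/430)
intersection: [8/215, 5/86)

8/215 5/86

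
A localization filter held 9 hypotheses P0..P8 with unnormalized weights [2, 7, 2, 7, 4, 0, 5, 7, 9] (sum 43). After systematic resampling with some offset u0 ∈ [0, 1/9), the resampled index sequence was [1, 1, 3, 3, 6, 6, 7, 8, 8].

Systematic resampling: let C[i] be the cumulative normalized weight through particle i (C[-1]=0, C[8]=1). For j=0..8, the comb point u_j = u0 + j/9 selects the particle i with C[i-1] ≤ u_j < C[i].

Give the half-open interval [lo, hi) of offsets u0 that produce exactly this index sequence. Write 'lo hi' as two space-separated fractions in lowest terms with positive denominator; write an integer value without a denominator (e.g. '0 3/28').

26/387 28/387

C = [2/43, 9/43, 11/43, 18/43, 22/43, 22/43, 27/43, 34/43, 1]
j=0 picked index 1: u0 ∈ [2/43, 9/43)
j=1 picked index 1: u0 ∈ [-25/387, 38/387)
j=2 picked index 3: u0 ∈ [13/387, 76/387)
j=3 picked index 3: u0 ∈ [-10/129, 11/129)
j=4 picked index 6: u0 ∈ [26/387, 71/387)
j=5 picked index 6: u0 ∈ [-17/387, 28/387)
j=6 picked index 7: u0 ∈ [-5/129, 16/129)
j=7 picked index 8: u0 ∈ [5/387, 2/9)
j=8 picked index 8: u0 ∈ [-38/387, 1/9)
intersection: [26/387, 28/387)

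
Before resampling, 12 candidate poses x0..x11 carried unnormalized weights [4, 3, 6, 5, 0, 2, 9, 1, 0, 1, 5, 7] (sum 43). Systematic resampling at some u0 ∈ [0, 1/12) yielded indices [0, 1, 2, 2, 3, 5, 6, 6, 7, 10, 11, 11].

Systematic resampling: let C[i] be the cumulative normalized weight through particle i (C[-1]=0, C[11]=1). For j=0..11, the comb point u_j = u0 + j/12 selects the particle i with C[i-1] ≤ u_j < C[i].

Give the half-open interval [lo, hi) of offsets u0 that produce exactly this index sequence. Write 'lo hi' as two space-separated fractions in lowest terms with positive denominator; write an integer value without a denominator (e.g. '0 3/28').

5/516 4/129

C = [4/43, 7/43, 13/43, 18/43, 18/43, 20/43, 29/43, 30/43, 30/43, 31/43, 36/43, 1]
j=0 picked index 0: u0 ∈ [0, 4/43)
j=1 picked index 1: u0 ∈ [5/516, 41/516)
j=2 picked index 2: u0 ∈ [-1/258, 35/258)
j=3 picked index 2: u0 ∈ [-15/172, 9/172)
j=4 picked index 3: u0 ∈ [-4/129, 11/129)
j=5 picked index 5: u0 ∈ [1/516, 25/516)
j=6 picked index 6: u0 ∈ [-3/86, 15/86)
j=7 picked index 6: u0 ∈ [-61/516, 47/516)
j=8 picked index 7: u0 ∈ [1/129, 4/129)
j=9 picked index 10: u0 ∈ [-5/172, 15/172)
j=10 picked index 11: u0 ∈ [1/258, 1/6)
j=11 picked index 11: u0 ∈ [-41/516, 1/12)
intersection: [5/516, 4/129)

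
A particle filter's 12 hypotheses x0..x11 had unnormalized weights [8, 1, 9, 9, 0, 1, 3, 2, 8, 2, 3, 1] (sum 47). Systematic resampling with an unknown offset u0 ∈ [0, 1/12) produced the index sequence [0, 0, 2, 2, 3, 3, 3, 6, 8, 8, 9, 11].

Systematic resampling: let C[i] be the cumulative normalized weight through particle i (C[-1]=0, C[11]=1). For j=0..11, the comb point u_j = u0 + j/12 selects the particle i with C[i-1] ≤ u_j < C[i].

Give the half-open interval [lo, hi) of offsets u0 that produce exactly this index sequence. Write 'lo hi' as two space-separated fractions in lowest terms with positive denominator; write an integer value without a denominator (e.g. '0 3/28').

35/564 7/94

C = [8/47, 9/47, 18/47, 27/47, 27/47, 28/47, 31/47, 33/47, 41/47, 43/47, 46/47, 1]
j=0 picked index 0: u0 ∈ [0, 8/47)
j=1 picked index 0: u0 ∈ [-1/12, 49/564)
j=2 picked index 2: u0 ∈ [7/282, 61/282)
j=3 picked index 2: u0 ∈ [-11/188, 25/188)
j=4 picked index 3: u0 ∈ [7/141, 34/141)
j=5 picked index 3: u0 ∈ [-19/564, 89/564)
j=6 picked index 3: u0 ∈ [-11/94, 7/94)
j=7 picked index 6: u0 ∈ [7/564, 43/564)
j=8 picked index 8: u0 ∈ [5/141, 29/141)
j=9 picked index 8: u0 ∈ [-9/188, 23/188)
j=10 picked index 9: u0 ∈ [11/282, 23/282)
j=11 picked index 11: u0 ∈ [35/564, 1/12)
intersection: [35/564, 7/94)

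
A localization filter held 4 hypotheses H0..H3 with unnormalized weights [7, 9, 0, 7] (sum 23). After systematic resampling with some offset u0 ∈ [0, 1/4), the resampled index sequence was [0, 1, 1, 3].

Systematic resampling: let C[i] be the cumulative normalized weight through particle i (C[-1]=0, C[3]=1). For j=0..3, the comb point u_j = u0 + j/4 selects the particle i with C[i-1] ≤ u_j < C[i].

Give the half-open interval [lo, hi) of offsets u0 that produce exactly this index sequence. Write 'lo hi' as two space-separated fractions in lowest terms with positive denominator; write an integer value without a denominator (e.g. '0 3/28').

C = [7/23, 16/23, 16/23, 1]
j=0 picked index 0: u0 ∈ [0, 7/23)
j=1 picked index 1: u0 ∈ [5/92, 41/92)
j=2 picked index 1: u0 ∈ [-9/46, 9/46)
j=3 picked index 3: u0 ∈ [-5/92, 1/4)
intersection: [5/92, 9/46)

5/92 9/46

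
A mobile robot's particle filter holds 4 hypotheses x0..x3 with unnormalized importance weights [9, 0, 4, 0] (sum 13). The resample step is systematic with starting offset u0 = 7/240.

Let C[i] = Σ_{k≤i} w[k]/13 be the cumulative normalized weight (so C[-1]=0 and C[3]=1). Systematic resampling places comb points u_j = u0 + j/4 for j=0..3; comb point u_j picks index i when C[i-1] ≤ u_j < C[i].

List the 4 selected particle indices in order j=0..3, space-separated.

C = [9/13, 9/13, 1, 1]
j=0: u_0=7/240 ∈ [0, 9/13) → index 0
j=1: u_1=67/240 ∈ [0, 9/13) → index 0
j=2: u_2=127/240 ∈ [0, 9/13) → index 0
j=3: u_3=187/240 ∈ [9/13, 1) → index 2

0 0 0 2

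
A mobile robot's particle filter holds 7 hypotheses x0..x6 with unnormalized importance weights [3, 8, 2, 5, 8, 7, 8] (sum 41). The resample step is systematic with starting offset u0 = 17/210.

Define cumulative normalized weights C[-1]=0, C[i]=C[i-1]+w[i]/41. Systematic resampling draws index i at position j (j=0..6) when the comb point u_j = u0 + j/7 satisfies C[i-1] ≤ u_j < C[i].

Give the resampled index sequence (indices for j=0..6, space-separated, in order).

1 1 3 4 5 5 6

C = [3/41, 11/41, 13/41, 18/41, 26/41, 33/41, 1]
j=0: u_0=17/210 ∈ [3/41, 11/41) → index 1
j=1: u_1=47/210 ∈ [3/41, 11/41) → index 1
j=2: u_2=11/30 ∈ [13/41, 18/41) → index 3
j=3: u_3=107/210 ∈ [18/41, 26/41) → index 4
j=4: u_4=137/210 ∈ [26/41, 33/41) → index 5
j=5: u_5=167/210 ∈ [26/41, 33/41) → index 5
j=6: u_6=197/210 ∈ [33/41, 1) → index 6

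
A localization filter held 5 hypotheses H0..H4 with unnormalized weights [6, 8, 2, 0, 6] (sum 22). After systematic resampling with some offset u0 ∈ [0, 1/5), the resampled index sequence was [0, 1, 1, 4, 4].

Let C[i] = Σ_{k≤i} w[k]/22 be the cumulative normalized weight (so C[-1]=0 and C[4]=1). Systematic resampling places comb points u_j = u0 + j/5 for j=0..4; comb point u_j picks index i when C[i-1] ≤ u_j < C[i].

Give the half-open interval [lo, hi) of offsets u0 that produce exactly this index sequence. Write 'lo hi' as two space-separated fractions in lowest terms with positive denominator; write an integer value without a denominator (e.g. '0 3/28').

C = [3/11, 7/11, 8/11, 8/11, 1]
j=0 picked index 0: u0 ∈ [0, 3/11)
j=1 picked index 1: u0 ∈ [4/55, 24/55)
j=2 picked index 1: u0 ∈ [-7/55, 13/55)
j=3 picked index 4: u0 ∈ [7/55, 2/5)
j=4 picked index 4: u0 ∈ [-4/55, 1/5)
intersection: [7/55, 1/5)

7/55 1/5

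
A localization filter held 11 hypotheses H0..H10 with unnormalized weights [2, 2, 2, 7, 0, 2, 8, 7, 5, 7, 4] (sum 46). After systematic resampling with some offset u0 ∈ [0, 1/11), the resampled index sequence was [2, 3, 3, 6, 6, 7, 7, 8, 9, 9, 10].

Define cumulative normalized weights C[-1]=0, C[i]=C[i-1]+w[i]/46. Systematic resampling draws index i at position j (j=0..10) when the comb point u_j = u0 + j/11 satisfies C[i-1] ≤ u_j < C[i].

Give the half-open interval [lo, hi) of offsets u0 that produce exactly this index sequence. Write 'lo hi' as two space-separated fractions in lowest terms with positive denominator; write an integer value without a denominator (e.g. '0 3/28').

C = [1/23, 2/23, 3/23, 13/46, 13/46, 15/46, 1/2, 15/23, 35/46, 21/23, 1]
j=0 picked index 2: u0 ∈ [2/23, 3/23)
j=1 picked index 3: u0 ∈ [10/253, 97/506)
j=2 picked index 3: u0 ∈ [-13/253, 51/506)
j=3 picked index 6: u0 ∈ [27/506, 5/22)
j=4 picked index 6: u0 ∈ [-19/506, 3/22)
j=5 picked index 7: u0 ∈ [1/22, 50/253)
j=6 picked index 7: u0 ∈ [-1/22, 27/253)
j=7 picked index 8: u0 ∈ [4/253, 63/506)
j=8 picked index 9: u0 ∈ [17/506, 47/253)
j=9 picked index 9: u0 ∈ [-29/506, 24/253)
j=10 picked index 10: u0 ∈ [1/253, 1/11)
intersection: [2/23, 1/11)

2/23 1/11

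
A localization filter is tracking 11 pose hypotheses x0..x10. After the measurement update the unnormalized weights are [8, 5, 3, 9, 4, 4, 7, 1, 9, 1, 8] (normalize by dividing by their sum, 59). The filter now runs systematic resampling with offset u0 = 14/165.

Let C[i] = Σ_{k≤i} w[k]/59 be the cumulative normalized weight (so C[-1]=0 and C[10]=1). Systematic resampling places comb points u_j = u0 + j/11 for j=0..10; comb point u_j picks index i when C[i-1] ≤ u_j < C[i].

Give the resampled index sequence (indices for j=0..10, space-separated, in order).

0 1 2 3 4 5 6 8 8 10 10

C = [8/59, 13/59, 16/59, 25/59, 29/59, 33/59, 40/59, 41/59, 50/59, 51/59, 1]
j=0: u_0=14/165 ∈ [0, 8/59) → index 0
j=1: u_1=29/165 ∈ [8/59, 13/59) → index 1
j=2: u_2=4/15 ∈ [13/59, 16/59) → index 2
j=3: u_3=59/165 ∈ [16/59, 25/59) → index 3
j=4: u_4=74/165 ∈ [25/59, 29/59) → index 4
j=5: u_5=89/165 ∈ [29/59, 33/59) → index 5
j=6: u_6=104/165 ∈ [33/59, 40/59) → index 6
j=7: u_7=119/165 ∈ [41/59, 50/59) → index 8
j=8: u_8=134/165 ∈ [41/59, 50/59) → index 8
j=9: u_9=149/165 ∈ [51/59, 1) → index 10
j=10: u_10=164/165 ∈ [51/59, 1) → index 10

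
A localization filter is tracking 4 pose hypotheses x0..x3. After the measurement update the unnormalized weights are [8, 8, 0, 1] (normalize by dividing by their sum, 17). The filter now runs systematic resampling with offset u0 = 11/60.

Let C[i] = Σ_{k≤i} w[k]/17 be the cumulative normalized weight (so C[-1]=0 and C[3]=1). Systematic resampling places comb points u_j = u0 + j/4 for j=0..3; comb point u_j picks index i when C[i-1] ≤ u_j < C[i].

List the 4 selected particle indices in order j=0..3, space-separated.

C = [8/17, 16/17, 16/17, 1]
j=0: u_0=11/60 ∈ [0, 8/17) → index 0
j=1: u_1=13/30 ∈ [0, 8/17) → index 0
j=2: u_2=41/60 ∈ [8/17, 16/17) → index 1
j=3: u_3=14/15 ∈ [8/17, 16/17) → index 1

0 0 1 1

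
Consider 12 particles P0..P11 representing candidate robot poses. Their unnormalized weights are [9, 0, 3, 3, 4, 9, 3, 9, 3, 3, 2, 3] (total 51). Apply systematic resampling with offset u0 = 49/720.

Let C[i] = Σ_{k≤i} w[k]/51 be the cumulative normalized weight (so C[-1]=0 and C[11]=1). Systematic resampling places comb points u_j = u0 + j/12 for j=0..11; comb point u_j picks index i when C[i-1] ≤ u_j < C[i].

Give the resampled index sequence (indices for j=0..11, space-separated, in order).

0 0 2 4 5 5 6 7 7 8 9 11

C = [3/17, 3/17, 4/17, 5/17, 19/51, 28/51, 31/51, 40/51, 43/51, 46/51, 16/17, 1]
j=0: u_0=49/720 ∈ [0, 3/17) → index 0
j=1: u_1=109/720 ∈ [0, 3/17) → index 0
j=2: u_2=169/720 ∈ [3/17, 4/17) → index 2
j=3: u_3=229/720 ∈ [5/17, 19/51) → index 4
j=4: u_4=289/720 ∈ [19/51, 28/51) → index 5
j=5: u_5=349/720 ∈ [19/51, 28/51) → index 5
j=6: u_6=409/720 ∈ [28/51, 31/51) → index 6
j=7: u_7=469/720 ∈ [31/51, 40/51) → index 7
j=8: u_8=529/720 ∈ [31/51, 40/51) → index 7
j=9: u_9=589/720 ∈ [40/51, 43/51) → index 8
j=10: u_10=649/720 ∈ [43/51, 46/51) → index 9
j=11: u_11=709/720 ∈ [16/17, 1) → index 11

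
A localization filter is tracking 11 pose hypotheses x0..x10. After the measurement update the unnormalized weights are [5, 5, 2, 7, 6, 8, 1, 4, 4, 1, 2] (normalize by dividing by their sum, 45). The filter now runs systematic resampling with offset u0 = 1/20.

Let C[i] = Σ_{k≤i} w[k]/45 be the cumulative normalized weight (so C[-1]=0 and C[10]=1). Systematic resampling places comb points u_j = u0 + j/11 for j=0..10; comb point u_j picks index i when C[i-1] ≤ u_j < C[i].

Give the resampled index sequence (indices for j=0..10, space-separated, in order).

0 1 2 3 3 4 5 5 7 8 10

C = [1/9, 2/9, 4/15, 19/45, 5/9, 11/15, 34/45, 38/45, 14/15, 43/45, 1]
j=0: u_0=1/20 ∈ [0, 1/9) → index 0
j=1: u_1=31/220 ∈ [1/9, 2/9) → index 1
j=2: u_2=51/220 ∈ [2/9, 4/15) → index 2
j=3: u_3=71/220 ∈ [4/15, 19/45) → index 3
j=4: u_4=91/220 ∈ [4/15, 19/45) → index 3
j=5: u_5=111/220 ∈ [19/45, 5/9) → index 4
j=6: u_6=131/220 ∈ [5/9, 11/15) → index 5
j=7: u_7=151/220 ∈ [5/9, 11/15) → index 5
j=8: u_8=171/220 ∈ [34/45, 38/45) → index 7
j=9: u_9=191/220 ∈ [38/45, 14/15) → index 8
j=10: u_10=211/220 ∈ [43/45, 1) → index 10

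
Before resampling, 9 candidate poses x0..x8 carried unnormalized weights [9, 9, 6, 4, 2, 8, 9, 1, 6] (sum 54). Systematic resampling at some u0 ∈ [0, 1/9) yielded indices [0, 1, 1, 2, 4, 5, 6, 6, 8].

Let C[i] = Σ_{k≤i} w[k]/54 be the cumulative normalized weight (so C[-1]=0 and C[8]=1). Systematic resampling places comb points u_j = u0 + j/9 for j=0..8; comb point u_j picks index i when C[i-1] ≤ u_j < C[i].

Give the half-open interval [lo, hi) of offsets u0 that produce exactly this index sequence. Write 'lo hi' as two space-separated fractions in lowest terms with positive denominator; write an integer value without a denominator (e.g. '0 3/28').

2/27 5/54

C = [1/6, 1/3, 4/9, 14/27, 5/9, 19/27, 47/54, 8/9, 1]
j=0 picked index 0: u0 ∈ [0, 1/6)
j=1 picked index 1: u0 ∈ [1/18, 2/9)
j=2 picked index 1: u0 ∈ [-1/18, 1/9)
j=3 picked index 2: u0 ∈ [0, 1/9)
j=4 picked index 4: u0 ∈ [2/27, 1/9)
j=5 picked index 5: u0 ∈ [0, 4/27)
j=6 picked index 6: u0 ∈ [1/27, 11/54)
j=7 picked index 6: u0 ∈ [-2/27, 5/54)
j=8 picked index 8: u0 ∈ [0, 1/9)
intersection: [2/27, 5/54)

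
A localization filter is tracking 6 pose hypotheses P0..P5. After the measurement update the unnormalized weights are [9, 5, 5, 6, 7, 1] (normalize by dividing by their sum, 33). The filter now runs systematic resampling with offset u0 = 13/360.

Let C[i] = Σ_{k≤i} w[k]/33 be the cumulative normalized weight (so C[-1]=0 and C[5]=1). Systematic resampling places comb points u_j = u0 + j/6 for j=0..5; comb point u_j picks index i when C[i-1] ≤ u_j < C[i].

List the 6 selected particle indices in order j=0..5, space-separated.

C = [3/11, 14/33, 19/33, 25/33, 32/33, 1]
j=0: u_0=13/360 ∈ [0, 3/11) → index 0
j=1: u_1=73/360 ∈ [0, 3/11) → index 0
j=2: u_2=133/360 ∈ [3/11, 14/33) → index 1
j=3: u_3=193/360 ∈ [14/33, 19/33) → index 2
j=4: u_4=253/360 ∈ [19/33, 25/33) → index 3
j=5: u_5=313/360 ∈ [25/33, 32/33) → index 4

0 0 1 2 3 4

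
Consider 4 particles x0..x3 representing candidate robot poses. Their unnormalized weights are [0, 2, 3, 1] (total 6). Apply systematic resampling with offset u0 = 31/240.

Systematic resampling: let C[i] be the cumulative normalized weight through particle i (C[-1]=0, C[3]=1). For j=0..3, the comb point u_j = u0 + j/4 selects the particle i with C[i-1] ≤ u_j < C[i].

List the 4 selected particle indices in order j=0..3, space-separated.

1 2 2 3

C = [0, 1/3, 5/6, 1]
j=0: u_0=31/240 ∈ [0, 1/3) → index 1
j=1: u_1=91/240 ∈ [1/3, 5/6) → index 2
j=2: u_2=151/240 ∈ [1/3, 5/6) → index 2
j=3: u_3=211/240 ∈ [5/6, 1) → index 3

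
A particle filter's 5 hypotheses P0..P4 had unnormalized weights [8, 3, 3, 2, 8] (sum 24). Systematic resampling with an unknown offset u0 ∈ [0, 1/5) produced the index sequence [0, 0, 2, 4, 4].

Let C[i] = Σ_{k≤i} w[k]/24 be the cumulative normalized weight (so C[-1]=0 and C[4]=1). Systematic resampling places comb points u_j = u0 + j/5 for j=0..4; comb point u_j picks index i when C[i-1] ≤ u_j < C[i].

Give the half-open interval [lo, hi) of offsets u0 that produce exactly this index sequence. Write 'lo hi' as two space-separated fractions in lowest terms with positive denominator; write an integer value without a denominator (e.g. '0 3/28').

C = [1/3, 11/24, 7/12, 2/3, 1]
j=0 picked index 0: u0 ∈ [0, 1/3)
j=1 picked index 0: u0 ∈ [-1/5, 2/15)
j=2 picked index 2: u0 ∈ [7/120, 11/60)
j=3 picked index 4: u0 ∈ [1/15, 2/5)
j=4 picked index 4: u0 ∈ [-2/15, 1/5)
intersection: [1/15, 2/15)

1/15 2/15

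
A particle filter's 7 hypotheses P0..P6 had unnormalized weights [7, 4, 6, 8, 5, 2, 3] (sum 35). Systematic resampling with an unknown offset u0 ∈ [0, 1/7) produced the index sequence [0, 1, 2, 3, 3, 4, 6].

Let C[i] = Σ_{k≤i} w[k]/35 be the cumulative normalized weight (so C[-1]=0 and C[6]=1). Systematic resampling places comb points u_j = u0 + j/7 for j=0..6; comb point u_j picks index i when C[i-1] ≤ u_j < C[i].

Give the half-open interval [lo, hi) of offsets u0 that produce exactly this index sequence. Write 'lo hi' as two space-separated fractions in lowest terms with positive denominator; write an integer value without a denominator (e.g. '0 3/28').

2/35 1/7

C = [1/5, 11/35, 17/35, 5/7, 6/7, 32/35, 1]
j=0 picked index 0: u0 ∈ [0, 1/5)
j=1 picked index 1: u0 ∈ [2/35, 6/35)
j=2 picked index 2: u0 ∈ [1/35, 1/5)
j=3 picked index 3: u0 ∈ [2/35, 2/7)
j=4 picked index 3: u0 ∈ [-3/35, 1/7)
j=5 picked index 4: u0 ∈ [0, 1/7)
j=6 picked index 6: u0 ∈ [2/35, 1/7)
intersection: [2/35, 1/7)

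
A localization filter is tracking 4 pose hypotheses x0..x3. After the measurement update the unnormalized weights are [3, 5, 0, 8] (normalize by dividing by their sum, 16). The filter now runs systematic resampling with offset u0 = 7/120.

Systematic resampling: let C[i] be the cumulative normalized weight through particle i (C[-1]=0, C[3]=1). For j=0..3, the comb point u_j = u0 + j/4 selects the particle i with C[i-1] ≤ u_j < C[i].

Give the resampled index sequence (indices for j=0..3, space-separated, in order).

C = [3/16, 1/2, 1/2, 1]
j=0: u_0=7/120 ∈ [0, 3/16) → index 0
j=1: u_1=37/120 ∈ [3/16, 1/2) → index 1
j=2: u_2=67/120 ∈ [1/2, 1) → index 3
j=3: u_3=97/120 ∈ [1/2, 1) → index 3

0 1 3 3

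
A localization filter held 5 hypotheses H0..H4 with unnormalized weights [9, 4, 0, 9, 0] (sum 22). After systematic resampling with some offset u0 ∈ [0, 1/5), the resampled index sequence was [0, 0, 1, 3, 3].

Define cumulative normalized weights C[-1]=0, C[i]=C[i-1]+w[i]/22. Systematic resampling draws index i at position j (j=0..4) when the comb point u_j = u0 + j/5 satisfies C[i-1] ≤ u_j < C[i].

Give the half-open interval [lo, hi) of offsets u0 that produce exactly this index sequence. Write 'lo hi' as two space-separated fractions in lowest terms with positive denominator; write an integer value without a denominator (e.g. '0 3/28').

1/110 21/110

C = [9/22, 13/22, 13/22, 1, 1]
j=0 picked index 0: u0 ∈ [0, 9/22)
j=1 picked index 0: u0 ∈ [-1/5, 23/110)
j=2 picked index 1: u0 ∈ [1/110, 21/110)
j=3 picked index 3: u0 ∈ [-1/110, 2/5)
j=4 picked index 3: u0 ∈ [-23/110, 1/5)
intersection: [1/110, 21/110)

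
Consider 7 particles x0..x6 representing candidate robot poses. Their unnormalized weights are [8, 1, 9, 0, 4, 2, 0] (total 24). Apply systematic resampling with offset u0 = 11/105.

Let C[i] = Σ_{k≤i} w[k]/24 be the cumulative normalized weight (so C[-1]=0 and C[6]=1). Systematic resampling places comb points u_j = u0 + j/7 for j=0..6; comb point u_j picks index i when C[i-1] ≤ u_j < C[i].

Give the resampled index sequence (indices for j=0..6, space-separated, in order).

C = [1/3, 3/8, 3/4, 3/4, 11/12, 1, 1]
j=0: u_0=11/105 ∈ [0, 1/3) → index 0
j=1: u_1=26/105 ∈ [0, 1/3) → index 0
j=2: u_2=41/105 ∈ [3/8, 3/4) → index 2
j=3: u_3=8/15 ∈ [3/8, 3/4) → index 2
j=4: u_4=71/105 ∈ [3/8, 3/4) → index 2
j=5: u_5=86/105 ∈ [3/4, 11/12) → index 4
j=6: u_6=101/105 ∈ [11/12, 1) → index 5

0 0 2 2 2 4 5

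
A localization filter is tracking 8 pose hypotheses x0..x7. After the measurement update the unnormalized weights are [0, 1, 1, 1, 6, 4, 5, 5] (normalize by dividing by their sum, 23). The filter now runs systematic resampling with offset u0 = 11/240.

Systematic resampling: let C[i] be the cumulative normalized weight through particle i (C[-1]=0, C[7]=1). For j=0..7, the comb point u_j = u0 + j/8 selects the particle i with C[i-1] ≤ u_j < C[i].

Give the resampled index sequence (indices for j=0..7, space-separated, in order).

C = [0, 1/23, 2/23, 3/23, 9/23, 13/23, 18/23, 1]
j=0: u_0=11/240 ∈ [1/23, 2/23) → index 2
j=1: u_1=41/240 ∈ [3/23, 9/23) → index 4
j=2: u_2=71/240 ∈ [3/23, 9/23) → index 4
j=3: u_3=101/240 ∈ [9/23, 13/23) → index 5
j=4: u_4=131/240 ∈ [9/23, 13/23) → index 5
j=5: u_5=161/240 ∈ [13/23, 18/23) → index 6
j=6: u_6=191/240 ∈ [18/23, 1) → index 7
j=7: u_7=221/240 ∈ [18/23, 1) → index 7

2 4 4 5 5 6 7 7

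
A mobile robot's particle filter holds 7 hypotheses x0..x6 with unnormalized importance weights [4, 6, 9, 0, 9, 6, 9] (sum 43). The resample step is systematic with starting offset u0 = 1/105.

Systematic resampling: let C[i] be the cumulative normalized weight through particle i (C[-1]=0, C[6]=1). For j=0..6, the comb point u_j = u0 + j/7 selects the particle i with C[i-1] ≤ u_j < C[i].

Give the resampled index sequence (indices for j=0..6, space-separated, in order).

C = [4/43, 10/43, 19/43, 19/43, 28/43, 34/43, 1]
j=0: u_0=1/105 ∈ [0, 4/43) → index 0
j=1: u_1=16/105 ∈ [4/43, 10/43) → index 1
j=2: u_2=31/105 ∈ [10/43, 19/43) → index 2
j=3: u_3=46/105 ∈ [10/43, 19/43) → index 2
j=4: u_4=61/105 ∈ [19/43, 28/43) → index 4
j=5: u_5=76/105 ∈ [28/43, 34/43) → index 5
j=6: u_6=13/15 ∈ [34/43, 1) → index 6

0 1 2 2 4 5 6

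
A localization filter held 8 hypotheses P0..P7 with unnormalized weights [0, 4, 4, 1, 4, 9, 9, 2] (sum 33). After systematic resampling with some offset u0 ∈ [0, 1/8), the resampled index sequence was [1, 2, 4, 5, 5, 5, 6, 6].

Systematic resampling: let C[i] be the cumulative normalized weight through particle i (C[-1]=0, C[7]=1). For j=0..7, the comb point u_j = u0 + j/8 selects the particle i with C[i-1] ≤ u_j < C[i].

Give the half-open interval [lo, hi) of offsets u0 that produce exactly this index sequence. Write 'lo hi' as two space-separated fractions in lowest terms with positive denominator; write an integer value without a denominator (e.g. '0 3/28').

C = [0, 4/33, 8/33, 3/11, 13/33, 2/3, 31/33, 1]
j=0 picked index 1: u0 ∈ [0, 4/33)
j=1 picked index 2: u0 ∈ [-1/264, 31/264)
j=2 picked index 4: u0 ∈ [1/44, 19/132)
j=3 picked index 5: u0 ∈ [5/264, 7/24)
j=4 picked index 5: u0 ∈ [-7/66, 1/6)
j=5 picked index 5: u0 ∈ [-61/264, 1/24)
j=6 picked index 6: u0 ∈ [-1/12, 25/132)
j=7 picked index 6: u0 ∈ [-5/24, 17/264)
intersection: [1/44, 1/24)

1/44 1/24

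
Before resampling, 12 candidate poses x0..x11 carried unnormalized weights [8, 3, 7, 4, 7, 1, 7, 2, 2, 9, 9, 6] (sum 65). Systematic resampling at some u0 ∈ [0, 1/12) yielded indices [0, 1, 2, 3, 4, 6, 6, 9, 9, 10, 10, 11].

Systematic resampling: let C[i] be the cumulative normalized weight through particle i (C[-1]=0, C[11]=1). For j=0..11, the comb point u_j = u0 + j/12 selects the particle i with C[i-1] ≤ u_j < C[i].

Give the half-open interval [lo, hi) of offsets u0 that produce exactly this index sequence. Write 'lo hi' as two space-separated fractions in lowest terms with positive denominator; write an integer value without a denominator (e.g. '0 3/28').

37/780 9/130

C = [8/65, 11/65, 18/65, 22/65, 29/65, 6/13, 37/65, 3/5, 41/65, 10/13, 59/65, 1]
j=0 picked index 0: u0 ∈ [0, 8/65)
j=1 picked index 1: u0 ∈ [31/780, 67/780)
j=2 picked index 2: u0 ∈ [1/390, 43/390)
j=3 picked index 3: u0 ∈ [7/260, 23/260)
j=4 picked index 4: u0 ∈ [1/195, 22/195)
j=5 picked index 6: u0 ∈ [7/156, 119/780)
j=6 picked index 6: u0 ∈ [-1/26, 9/130)
j=7 picked index 9: u0 ∈ [37/780, 29/156)
j=8 picked index 9: u0 ∈ [-7/195, 4/39)
j=9 picked index 10: u0 ∈ [1/52, 41/260)
j=10 picked index 10: u0 ∈ [-5/78, 29/390)
j=11 picked index 11: u0 ∈ [-7/780, 1/12)
intersection: [37/780, 9/130)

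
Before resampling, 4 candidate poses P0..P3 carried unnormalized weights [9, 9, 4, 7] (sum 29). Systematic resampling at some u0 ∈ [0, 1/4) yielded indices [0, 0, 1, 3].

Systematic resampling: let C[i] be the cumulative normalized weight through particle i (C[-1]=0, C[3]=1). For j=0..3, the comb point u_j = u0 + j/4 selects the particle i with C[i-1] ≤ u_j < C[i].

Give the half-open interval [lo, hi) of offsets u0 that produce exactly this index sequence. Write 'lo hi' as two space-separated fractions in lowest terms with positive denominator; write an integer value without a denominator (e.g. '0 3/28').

C = [9/29, 18/29, 22/29, 1]
j=0 picked index 0: u0 ∈ [0, 9/29)
j=1 picked index 0: u0 ∈ [-1/4, 7/116)
j=2 picked index 1: u0 ∈ [-11/58, 7/58)
j=3 picked index 3: u0 ∈ [1/116, 1/4)
intersection: [1/116, 7/116)

1/116 7/116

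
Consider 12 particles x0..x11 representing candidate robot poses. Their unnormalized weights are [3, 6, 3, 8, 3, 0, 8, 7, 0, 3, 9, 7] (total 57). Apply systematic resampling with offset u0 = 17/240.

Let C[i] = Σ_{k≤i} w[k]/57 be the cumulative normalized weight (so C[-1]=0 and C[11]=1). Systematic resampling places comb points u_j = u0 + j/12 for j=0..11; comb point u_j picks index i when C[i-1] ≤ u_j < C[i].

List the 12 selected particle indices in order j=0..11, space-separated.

C = [1/19, 3/19, 4/19, 20/57, 23/57, 23/57, 31/57, 2/3, 2/3, 41/57, 50/57, 1]
j=0: u_0=17/240 ∈ [1/19, 3/19) → index 1
j=1: u_1=37/240 ∈ [1/19, 3/19) → index 1
j=2: u_2=19/80 ∈ [4/19, 20/57) → index 3
j=3: u_3=77/240 ∈ [4/19, 20/57) → index 3
j=4: u_4=97/240 ∈ [23/57, 31/57) → index 6
j=5: u_5=39/80 ∈ [23/57, 31/57) → index 6
j=6: u_6=137/240 ∈ [31/57, 2/3) → index 7
j=7: u_7=157/240 ∈ [31/57, 2/3) → index 7
j=8: u_8=59/80 ∈ [41/57, 50/57) → index 10
j=9: u_9=197/240 ∈ [41/57, 50/57) → index 10
j=10: u_10=217/240 ∈ [50/57, 1) → index 11
j=11: u_11=79/80 ∈ [50/57, 1) → index 11

1 1 3 3 6 6 7 7 10 10 11 11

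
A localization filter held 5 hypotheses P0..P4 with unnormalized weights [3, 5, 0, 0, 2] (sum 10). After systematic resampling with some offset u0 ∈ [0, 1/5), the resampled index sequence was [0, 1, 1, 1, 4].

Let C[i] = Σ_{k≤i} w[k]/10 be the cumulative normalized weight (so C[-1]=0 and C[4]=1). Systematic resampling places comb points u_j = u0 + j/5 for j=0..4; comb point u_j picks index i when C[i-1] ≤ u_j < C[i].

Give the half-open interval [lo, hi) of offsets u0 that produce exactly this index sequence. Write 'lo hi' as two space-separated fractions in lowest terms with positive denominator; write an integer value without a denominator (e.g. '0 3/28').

1/10 1/5

C = [3/10, 4/5, 4/5, 4/5, 1]
j=0 picked index 0: u0 ∈ [0, 3/10)
j=1 picked index 1: u0 ∈ [1/10, 3/5)
j=2 picked index 1: u0 ∈ [-1/10, 2/5)
j=3 picked index 1: u0 ∈ [-3/10, 1/5)
j=4 picked index 4: u0 ∈ [0, 1/5)
intersection: [1/10, 1/5)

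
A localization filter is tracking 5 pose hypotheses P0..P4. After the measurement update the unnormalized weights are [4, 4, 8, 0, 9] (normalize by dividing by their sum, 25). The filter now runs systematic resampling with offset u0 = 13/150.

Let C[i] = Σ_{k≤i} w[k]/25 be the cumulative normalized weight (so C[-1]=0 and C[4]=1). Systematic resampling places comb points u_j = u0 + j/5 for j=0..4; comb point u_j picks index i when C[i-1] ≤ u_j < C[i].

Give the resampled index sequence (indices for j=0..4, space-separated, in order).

0 1 2 4 4

C = [4/25, 8/25, 16/25, 16/25, 1]
j=0: u_0=13/150 ∈ [0, 4/25) → index 0
j=1: u_1=43/150 ∈ [4/25, 8/25) → index 1
j=2: u_2=73/150 ∈ [8/25, 16/25) → index 2
j=3: u_3=103/150 ∈ [16/25, 1) → index 4
j=4: u_4=133/150 ∈ [16/25, 1) → index 4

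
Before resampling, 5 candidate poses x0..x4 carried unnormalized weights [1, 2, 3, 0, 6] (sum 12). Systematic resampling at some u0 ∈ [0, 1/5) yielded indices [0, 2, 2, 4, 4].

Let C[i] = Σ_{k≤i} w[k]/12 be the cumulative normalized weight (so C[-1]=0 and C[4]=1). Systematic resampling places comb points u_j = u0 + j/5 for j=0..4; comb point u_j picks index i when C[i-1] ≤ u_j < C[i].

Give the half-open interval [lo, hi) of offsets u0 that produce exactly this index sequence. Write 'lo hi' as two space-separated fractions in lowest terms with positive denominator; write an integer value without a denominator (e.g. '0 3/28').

1/20 1/12

C = [1/12, 1/4, 1/2, 1/2, 1]
j=0 picked index 0: u0 ∈ [0, 1/12)
j=1 picked index 2: u0 ∈ [1/20, 3/10)
j=2 picked index 2: u0 ∈ [-3/20, 1/10)
j=3 picked index 4: u0 ∈ [-1/10, 2/5)
j=4 picked index 4: u0 ∈ [-3/10, 1/5)
intersection: [1/20, 1/12)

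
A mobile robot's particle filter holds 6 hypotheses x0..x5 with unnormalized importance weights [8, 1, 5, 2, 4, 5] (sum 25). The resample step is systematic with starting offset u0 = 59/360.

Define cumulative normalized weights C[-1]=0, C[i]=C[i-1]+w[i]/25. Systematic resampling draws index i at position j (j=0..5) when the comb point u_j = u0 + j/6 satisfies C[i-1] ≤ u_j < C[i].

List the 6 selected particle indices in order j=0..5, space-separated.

0 1 2 4 5 5

C = [8/25, 9/25, 14/25, 16/25, 4/5, 1]
j=0: u_0=59/360 ∈ [0, 8/25) → index 0
j=1: u_1=119/360 ∈ [8/25, 9/25) → index 1
j=2: u_2=179/360 ∈ [9/25, 14/25) → index 2
j=3: u_3=239/360 ∈ [16/25, 4/5) → index 4
j=4: u_4=299/360 ∈ [4/5, 1) → index 5
j=5: u_5=359/360 ∈ [4/5, 1) → index 5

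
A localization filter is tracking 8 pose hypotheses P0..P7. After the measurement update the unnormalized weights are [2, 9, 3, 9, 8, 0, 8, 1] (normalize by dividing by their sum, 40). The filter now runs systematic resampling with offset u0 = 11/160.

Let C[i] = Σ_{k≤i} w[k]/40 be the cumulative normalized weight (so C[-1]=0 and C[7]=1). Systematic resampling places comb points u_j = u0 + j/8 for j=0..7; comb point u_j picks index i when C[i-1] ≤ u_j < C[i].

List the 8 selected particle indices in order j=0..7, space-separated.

C = [1/20, 11/40, 7/20, 23/40, 31/40, 31/40, 39/40, 1]
j=0: u_0=11/160 ∈ [1/20, 11/40) → index 1
j=1: u_1=31/160 ∈ [1/20, 11/40) → index 1
j=2: u_2=51/160 ∈ [11/40, 7/20) → index 2
j=3: u_3=71/160 ∈ [7/20, 23/40) → index 3
j=4: u_4=91/160 ∈ [7/20, 23/40) → index 3
j=5: u_5=111/160 ∈ [23/40, 31/40) → index 4
j=6: u_6=131/160 ∈ [31/40, 39/40) → index 6
j=7: u_7=151/160 ∈ [31/40, 39/40) → index 6

1 1 2 3 3 4 6 6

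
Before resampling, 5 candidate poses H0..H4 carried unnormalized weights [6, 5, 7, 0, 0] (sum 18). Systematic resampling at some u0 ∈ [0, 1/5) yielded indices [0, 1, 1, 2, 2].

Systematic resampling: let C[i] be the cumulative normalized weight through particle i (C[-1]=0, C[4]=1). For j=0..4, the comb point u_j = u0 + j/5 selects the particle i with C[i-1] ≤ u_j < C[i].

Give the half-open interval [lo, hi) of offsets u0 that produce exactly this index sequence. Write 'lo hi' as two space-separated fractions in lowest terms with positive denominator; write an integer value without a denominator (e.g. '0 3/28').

C = [1/3, 11/18, 1, 1, 1]
j=0 picked index 0: u0 ∈ [0, 1/3)
j=1 picked index 1: u0 ∈ [2/15, 37/90)
j=2 picked index 1: u0 ∈ [-1/15, 19/90)
j=3 picked index 2: u0 ∈ [1/90, 2/5)
j=4 picked index 2: u0 ∈ [-17/90, 1/5)
intersection: [2/15, 1/5)

2/15 1/5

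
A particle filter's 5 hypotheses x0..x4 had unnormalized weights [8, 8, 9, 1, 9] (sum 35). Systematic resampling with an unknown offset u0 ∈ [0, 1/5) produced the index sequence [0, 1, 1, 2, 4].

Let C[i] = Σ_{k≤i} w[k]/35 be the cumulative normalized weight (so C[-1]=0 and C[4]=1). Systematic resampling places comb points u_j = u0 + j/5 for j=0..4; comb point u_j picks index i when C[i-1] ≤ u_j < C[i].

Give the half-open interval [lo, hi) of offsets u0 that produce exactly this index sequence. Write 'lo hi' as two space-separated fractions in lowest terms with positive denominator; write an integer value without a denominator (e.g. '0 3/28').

C = [8/35, 16/35, 5/7, 26/35, 1]
j=0 picked index 0: u0 ∈ [0, 8/35)
j=1 picked index 1: u0 ∈ [1/35, 9/35)
j=2 picked index 1: u0 ∈ [-6/35, 2/35)
j=3 picked index 2: u0 ∈ [-1/7, 4/35)
j=4 picked index 4: u0 ∈ [-2/35, 1/5)
intersection: [1/35, 2/35)

1/35 2/35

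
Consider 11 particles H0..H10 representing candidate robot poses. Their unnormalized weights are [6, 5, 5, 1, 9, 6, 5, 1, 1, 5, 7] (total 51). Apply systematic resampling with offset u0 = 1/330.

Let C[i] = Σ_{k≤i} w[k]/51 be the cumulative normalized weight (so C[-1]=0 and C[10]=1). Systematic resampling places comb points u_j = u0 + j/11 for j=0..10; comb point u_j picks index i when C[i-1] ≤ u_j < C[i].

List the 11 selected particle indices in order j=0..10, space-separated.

C = [2/17, 11/51, 16/51, 1/3, 26/51, 32/51, 37/51, 38/51, 13/17, 44/51, 1]
j=0: u_0=1/330 ∈ [0, 2/17) → index 0
j=1: u_1=31/330 ∈ [0, 2/17) → index 0
j=2: u_2=61/330 ∈ [2/17, 11/51) → index 1
j=3: u_3=91/330 ∈ [11/51, 16/51) → index 2
j=4: u_4=11/30 ∈ [1/3, 26/51) → index 4
j=5: u_5=151/330 ∈ [1/3, 26/51) → index 4
j=6: u_6=181/330 ∈ [26/51, 32/51) → index 5
j=7: u_7=211/330 ∈ [32/51, 37/51) → index 6
j=8: u_8=241/330 ∈ [37/51, 38/51) → index 7
j=9: u_9=271/330 ∈ [13/17, 44/51) → index 9
j=10: u_10=301/330 ∈ [44/51, 1) → index 10

0 0 1 2 4 4 5 6 7 9 10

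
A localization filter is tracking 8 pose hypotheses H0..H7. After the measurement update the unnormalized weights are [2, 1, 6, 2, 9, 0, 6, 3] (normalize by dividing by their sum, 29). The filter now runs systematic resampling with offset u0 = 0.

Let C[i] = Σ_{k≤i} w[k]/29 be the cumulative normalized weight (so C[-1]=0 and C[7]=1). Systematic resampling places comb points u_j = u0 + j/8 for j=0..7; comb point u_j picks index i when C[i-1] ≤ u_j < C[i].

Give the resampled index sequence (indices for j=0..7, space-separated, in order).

C = [2/29, 3/29, 9/29, 11/29, 20/29, 20/29, 26/29, 1]
j=0: u_0=0 ∈ [0, 2/29) → index 0
j=1: u_1=1/8 ∈ [3/29, 9/29) → index 2
j=2: u_2=1/4 ∈ [3/29, 9/29) → index 2
j=3: u_3=3/8 ∈ [9/29, 11/29) → index 3
j=4: u_4=1/2 ∈ [11/29, 20/29) → index 4
j=5: u_5=5/8 ∈ [11/29, 20/29) → index 4
j=6: u_6=3/4 ∈ [20/29, 26/29) → index 6
j=7: u_7=7/8 ∈ [20/29, 26/29) → index 6

0 2 2 3 4 4 6 6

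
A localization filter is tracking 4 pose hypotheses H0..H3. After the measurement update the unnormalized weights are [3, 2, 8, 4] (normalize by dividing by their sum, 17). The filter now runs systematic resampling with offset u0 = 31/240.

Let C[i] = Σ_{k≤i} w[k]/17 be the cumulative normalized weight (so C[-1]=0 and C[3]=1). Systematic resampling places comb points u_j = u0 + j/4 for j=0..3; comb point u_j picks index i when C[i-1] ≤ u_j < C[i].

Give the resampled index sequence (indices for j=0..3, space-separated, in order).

C = [3/17, 5/17, 13/17, 1]
j=0: u_0=31/240 ∈ [0, 3/17) → index 0
j=1: u_1=91/240 ∈ [5/17, 13/17) → index 2
j=2: u_2=151/240 ∈ [5/17, 13/17) → index 2
j=3: u_3=211/240 ∈ [13/17, 1) → index 3

0 2 2 3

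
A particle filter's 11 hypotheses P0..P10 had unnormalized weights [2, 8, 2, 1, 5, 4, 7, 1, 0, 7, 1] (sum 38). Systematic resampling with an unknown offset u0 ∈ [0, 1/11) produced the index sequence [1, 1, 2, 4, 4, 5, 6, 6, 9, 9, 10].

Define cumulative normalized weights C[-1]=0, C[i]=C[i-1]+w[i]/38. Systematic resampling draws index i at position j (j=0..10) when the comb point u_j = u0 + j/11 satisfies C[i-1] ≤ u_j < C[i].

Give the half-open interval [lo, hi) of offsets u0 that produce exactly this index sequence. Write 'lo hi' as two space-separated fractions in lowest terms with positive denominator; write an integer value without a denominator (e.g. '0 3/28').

C = [1/19, 5/19, 6/19, 13/38, 9/19, 11/19, 29/38, 15/19, 15/19, 37/38, 1]
j=0 picked index 1: u0 ∈ [1/19, 5/19)
j=1 picked index 1: u0 ∈ [-8/209, 36/209)
j=2 picked index 2: u0 ∈ [17/209, 28/209)
j=3 picked index 4: u0 ∈ [29/418, 42/209)
j=4 picked index 4: u0 ∈ [-9/418, 23/209)
j=5 picked index 5: u0 ∈ [4/209, 26/209)
j=6 picked index 6: u0 ∈ [7/209, 91/418)
j=7 picked index 6: u0 ∈ [-12/209, 53/418)
j=8 picked index 9: u0 ∈ [13/209, 103/418)
j=9 picked index 9: u0 ∈ [-6/209, 65/418)
j=10 picked index 10: u0 ∈ [27/418, 1/11)
intersection: [17/209, 1/11)

17/209 1/11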